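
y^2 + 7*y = y*(y + 7)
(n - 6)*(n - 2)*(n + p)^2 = n^4 + 2*n^3*p - 8*n^3 + n^2*p^2 - 16*n^2*p + 12*n^2 - 8*n*p^2 + 24*n*p + 12*p^2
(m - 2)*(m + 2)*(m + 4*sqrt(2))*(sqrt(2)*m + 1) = sqrt(2)*m^4 + 9*m^3 - 36*m - 16*sqrt(2)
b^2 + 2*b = b*(b + 2)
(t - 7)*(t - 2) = t^2 - 9*t + 14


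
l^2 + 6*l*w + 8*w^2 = (l + 2*w)*(l + 4*w)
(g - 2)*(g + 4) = g^2 + 2*g - 8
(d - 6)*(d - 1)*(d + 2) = d^3 - 5*d^2 - 8*d + 12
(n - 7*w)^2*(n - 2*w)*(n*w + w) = n^4*w - 16*n^3*w^2 + n^3*w + 77*n^2*w^3 - 16*n^2*w^2 - 98*n*w^4 + 77*n*w^3 - 98*w^4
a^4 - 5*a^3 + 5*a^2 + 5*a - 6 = (a - 3)*(a - 2)*(a - 1)*(a + 1)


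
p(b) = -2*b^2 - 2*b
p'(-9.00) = 34.00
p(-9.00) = -144.00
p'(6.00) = -26.00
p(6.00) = -84.00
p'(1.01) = -6.04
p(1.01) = -4.06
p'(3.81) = -17.24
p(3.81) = -36.65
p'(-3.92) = 13.68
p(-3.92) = -22.89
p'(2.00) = -10.00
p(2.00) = -12.00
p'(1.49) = -7.96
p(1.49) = -7.42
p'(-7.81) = 29.24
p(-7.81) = -106.37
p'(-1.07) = 2.28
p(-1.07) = -0.15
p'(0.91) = -5.64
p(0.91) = -3.48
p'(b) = -4*b - 2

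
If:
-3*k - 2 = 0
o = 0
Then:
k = -2/3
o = 0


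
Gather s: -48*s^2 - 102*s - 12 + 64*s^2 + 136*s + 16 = 16*s^2 + 34*s + 4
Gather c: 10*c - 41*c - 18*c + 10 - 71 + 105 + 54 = 98 - 49*c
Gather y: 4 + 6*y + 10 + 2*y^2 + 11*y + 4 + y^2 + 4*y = 3*y^2 + 21*y + 18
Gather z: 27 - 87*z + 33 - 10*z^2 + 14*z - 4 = -10*z^2 - 73*z + 56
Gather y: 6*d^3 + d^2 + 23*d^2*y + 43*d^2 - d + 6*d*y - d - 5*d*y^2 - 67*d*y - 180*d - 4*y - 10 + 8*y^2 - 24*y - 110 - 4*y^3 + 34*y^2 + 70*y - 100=6*d^3 + 44*d^2 - 182*d - 4*y^3 + y^2*(42 - 5*d) + y*(23*d^2 - 61*d + 42) - 220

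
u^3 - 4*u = u*(u - 2)*(u + 2)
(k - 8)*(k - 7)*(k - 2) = k^3 - 17*k^2 + 86*k - 112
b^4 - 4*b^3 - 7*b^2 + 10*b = b*(b - 5)*(b - 1)*(b + 2)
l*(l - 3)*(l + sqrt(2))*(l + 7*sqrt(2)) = l^4 - 3*l^3 + 8*sqrt(2)*l^3 - 24*sqrt(2)*l^2 + 14*l^2 - 42*l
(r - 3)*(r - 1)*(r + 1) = r^3 - 3*r^2 - r + 3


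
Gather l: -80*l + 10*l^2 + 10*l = 10*l^2 - 70*l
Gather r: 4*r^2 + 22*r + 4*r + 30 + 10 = 4*r^2 + 26*r + 40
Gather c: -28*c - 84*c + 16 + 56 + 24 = 96 - 112*c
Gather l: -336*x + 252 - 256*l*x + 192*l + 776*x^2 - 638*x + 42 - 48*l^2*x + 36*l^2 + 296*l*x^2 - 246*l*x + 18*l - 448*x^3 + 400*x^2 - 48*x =l^2*(36 - 48*x) + l*(296*x^2 - 502*x + 210) - 448*x^3 + 1176*x^2 - 1022*x + 294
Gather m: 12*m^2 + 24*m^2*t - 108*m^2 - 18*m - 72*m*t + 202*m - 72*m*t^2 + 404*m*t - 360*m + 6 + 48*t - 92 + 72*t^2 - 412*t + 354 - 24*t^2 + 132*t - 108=m^2*(24*t - 96) + m*(-72*t^2 + 332*t - 176) + 48*t^2 - 232*t + 160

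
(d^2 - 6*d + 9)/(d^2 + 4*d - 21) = (d - 3)/(d + 7)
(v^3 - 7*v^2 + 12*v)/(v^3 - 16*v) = (v - 3)/(v + 4)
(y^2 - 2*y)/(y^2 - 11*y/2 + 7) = 2*y/(2*y - 7)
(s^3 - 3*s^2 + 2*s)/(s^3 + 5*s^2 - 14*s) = (s - 1)/(s + 7)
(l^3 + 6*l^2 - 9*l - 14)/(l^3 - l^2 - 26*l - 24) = (l^2 + 5*l - 14)/(l^2 - 2*l - 24)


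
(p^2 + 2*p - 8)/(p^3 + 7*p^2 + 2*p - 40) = 1/(p + 5)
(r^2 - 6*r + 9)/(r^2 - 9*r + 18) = (r - 3)/(r - 6)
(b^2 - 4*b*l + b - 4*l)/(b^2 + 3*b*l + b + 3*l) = (b - 4*l)/(b + 3*l)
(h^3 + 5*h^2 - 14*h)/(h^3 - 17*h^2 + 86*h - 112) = h*(h + 7)/(h^2 - 15*h + 56)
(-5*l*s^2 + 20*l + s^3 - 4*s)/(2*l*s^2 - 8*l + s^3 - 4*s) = (-5*l + s)/(2*l + s)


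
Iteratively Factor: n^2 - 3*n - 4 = (n - 4)*(n + 1)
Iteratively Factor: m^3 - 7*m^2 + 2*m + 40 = (m - 5)*(m^2 - 2*m - 8) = (m - 5)*(m + 2)*(m - 4)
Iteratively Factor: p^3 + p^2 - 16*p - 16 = (p - 4)*(p^2 + 5*p + 4) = (p - 4)*(p + 1)*(p + 4)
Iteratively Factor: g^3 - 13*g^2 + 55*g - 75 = (g - 5)*(g^2 - 8*g + 15) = (g - 5)^2*(g - 3)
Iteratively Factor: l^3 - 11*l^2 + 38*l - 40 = (l - 2)*(l^2 - 9*l + 20) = (l - 5)*(l - 2)*(l - 4)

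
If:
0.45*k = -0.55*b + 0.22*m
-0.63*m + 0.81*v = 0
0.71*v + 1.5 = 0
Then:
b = -0.818181818181818*k - 1.08651911468813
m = -2.72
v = -2.11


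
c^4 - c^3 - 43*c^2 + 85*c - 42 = (c - 6)*(c - 1)^2*(c + 7)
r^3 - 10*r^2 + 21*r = r*(r - 7)*(r - 3)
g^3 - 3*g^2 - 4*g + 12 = (g - 3)*(g - 2)*(g + 2)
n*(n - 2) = n^2 - 2*n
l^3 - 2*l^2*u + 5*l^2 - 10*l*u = l*(l + 5)*(l - 2*u)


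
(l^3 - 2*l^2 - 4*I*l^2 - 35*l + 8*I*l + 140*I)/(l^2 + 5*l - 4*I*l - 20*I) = l - 7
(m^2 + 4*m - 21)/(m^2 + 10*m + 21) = (m - 3)/(m + 3)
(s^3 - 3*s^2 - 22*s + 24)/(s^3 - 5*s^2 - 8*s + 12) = (s + 4)/(s + 2)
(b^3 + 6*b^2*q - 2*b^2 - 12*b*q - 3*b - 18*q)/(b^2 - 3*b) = b + 6*q + 1 + 6*q/b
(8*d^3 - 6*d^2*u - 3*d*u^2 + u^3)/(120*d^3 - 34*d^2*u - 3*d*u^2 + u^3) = (-2*d^2 + d*u + u^2)/(-30*d^2 + d*u + u^2)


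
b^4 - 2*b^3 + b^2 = b^2*(b - 1)^2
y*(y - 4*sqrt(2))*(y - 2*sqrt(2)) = y^3 - 6*sqrt(2)*y^2 + 16*y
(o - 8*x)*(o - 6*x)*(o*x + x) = o^3*x - 14*o^2*x^2 + o^2*x + 48*o*x^3 - 14*o*x^2 + 48*x^3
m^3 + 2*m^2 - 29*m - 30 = (m - 5)*(m + 1)*(m + 6)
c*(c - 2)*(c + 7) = c^3 + 5*c^2 - 14*c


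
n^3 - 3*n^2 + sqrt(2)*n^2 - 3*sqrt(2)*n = n*(n - 3)*(n + sqrt(2))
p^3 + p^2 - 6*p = p*(p - 2)*(p + 3)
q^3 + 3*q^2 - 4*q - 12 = (q - 2)*(q + 2)*(q + 3)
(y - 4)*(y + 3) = y^2 - y - 12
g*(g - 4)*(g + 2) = g^3 - 2*g^2 - 8*g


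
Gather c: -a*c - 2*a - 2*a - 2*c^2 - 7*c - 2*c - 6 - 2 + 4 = -4*a - 2*c^2 + c*(-a - 9) - 4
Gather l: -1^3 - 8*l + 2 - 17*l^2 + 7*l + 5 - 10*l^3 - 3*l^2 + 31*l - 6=-10*l^3 - 20*l^2 + 30*l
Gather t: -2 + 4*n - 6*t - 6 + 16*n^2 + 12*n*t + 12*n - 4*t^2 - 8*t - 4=16*n^2 + 16*n - 4*t^2 + t*(12*n - 14) - 12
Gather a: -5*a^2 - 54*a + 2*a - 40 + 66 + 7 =-5*a^2 - 52*a + 33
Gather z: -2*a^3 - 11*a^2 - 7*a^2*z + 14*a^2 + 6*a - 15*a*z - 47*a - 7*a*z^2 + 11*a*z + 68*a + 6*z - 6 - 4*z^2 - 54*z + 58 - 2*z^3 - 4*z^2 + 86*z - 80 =-2*a^3 + 3*a^2 + 27*a - 2*z^3 + z^2*(-7*a - 8) + z*(-7*a^2 - 4*a + 38) - 28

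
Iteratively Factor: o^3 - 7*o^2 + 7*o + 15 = (o - 3)*(o^2 - 4*o - 5) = (o - 5)*(o - 3)*(o + 1)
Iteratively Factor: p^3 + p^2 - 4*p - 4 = (p + 2)*(p^2 - p - 2) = (p + 1)*(p + 2)*(p - 2)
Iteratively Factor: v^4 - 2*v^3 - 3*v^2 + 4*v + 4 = (v + 1)*(v^3 - 3*v^2 + 4) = (v - 2)*(v + 1)*(v^2 - v - 2) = (v - 2)^2*(v + 1)*(v + 1)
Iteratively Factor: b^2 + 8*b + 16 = (b + 4)*(b + 4)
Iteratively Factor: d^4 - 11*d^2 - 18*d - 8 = (d - 4)*(d^3 + 4*d^2 + 5*d + 2) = (d - 4)*(d + 1)*(d^2 + 3*d + 2) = (d - 4)*(d + 1)^2*(d + 2)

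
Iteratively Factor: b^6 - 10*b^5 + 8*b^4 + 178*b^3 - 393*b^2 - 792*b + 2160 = (b - 4)*(b^5 - 6*b^4 - 16*b^3 + 114*b^2 + 63*b - 540) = (b - 4)*(b + 3)*(b^4 - 9*b^3 + 11*b^2 + 81*b - 180) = (b - 4)^2*(b + 3)*(b^3 - 5*b^2 - 9*b + 45) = (b - 5)*(b - 4)^2*(b + 3)*(b^2 - 9) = (b - 5)*(b - 4)^2*(b + 3)^2*(b - 3)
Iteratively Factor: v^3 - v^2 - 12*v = (v)*(v^2 - v - 12) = v*(v + 3)*(v - 4)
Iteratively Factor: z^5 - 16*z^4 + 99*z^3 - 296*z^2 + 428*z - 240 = (z - 2)*(z^4 - 14*z^3 + 71*z^2 - 154*z + 120) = (z - 5)*(z - 2)*(z^3 - 9*z^2 + 26*z - 24) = (z - 5)*(z - 3)*(z - 2)*(z^2 - 6*z + 8) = (z - 5)*(z - 4)*(z - 3)*(z - 2)*(z - 2)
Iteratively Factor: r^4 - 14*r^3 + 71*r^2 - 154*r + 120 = (r - 5)*(r^3 - 9*r^2 + 26*r - 24) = (r - 5)*(r - 3)*(r^2 - 6*r + 8) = (r - 5)*(r - 4)*(r - 3)*(r - 2)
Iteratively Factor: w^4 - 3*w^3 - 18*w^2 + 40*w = (w + 4)*(w^3 - 7*w^2 + 10*w) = w*(w + 4)*(w^2 - 7*w + 10) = w*(w - 5)*(w + 4)*(w - 2)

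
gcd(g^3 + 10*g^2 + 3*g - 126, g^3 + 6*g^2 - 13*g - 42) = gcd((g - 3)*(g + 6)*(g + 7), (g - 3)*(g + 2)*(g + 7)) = g^2 + 4*g - 21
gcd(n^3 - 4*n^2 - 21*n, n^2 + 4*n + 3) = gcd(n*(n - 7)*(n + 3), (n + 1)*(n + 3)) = n + 3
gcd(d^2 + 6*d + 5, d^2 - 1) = d + 1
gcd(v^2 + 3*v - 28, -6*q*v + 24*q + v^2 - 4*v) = v - 4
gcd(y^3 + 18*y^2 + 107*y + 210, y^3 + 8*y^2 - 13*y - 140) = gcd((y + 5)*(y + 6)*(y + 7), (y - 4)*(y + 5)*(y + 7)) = y^2 + 12*y + 35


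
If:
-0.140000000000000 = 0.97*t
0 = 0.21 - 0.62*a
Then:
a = 0.34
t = -0.14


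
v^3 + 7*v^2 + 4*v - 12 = (v - 1)*(v + 2)*(v + 6)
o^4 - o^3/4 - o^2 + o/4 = o*(o - 1)*(o - 1/4)*(o + 1)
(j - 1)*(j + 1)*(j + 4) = j^3 + 4*j^2 - j - 4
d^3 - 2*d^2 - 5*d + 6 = (d - 3)*(d - 1)*(d + 2)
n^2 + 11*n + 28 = (n + 4)*(n + 7)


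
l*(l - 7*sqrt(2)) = l^2 - 7*sqrt(2)*l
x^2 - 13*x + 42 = (x - 7)*(x - 6)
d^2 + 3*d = d*(d + 3)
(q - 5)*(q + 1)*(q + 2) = q^3 - 2*q^2 - 13*q - 10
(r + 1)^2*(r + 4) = r^3 + 6*r^2 + 9*r + 4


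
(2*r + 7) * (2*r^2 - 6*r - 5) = 4*r^3 + 2*r^2 - 52*r - 35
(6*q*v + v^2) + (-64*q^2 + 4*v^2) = -64*q^2 + 6*q*v + 5*v^2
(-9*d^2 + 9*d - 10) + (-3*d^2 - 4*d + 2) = -12*d^2 + 5*d - 8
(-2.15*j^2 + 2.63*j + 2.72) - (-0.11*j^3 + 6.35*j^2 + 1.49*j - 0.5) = 0.11*j^3 - 8.5*j^2 + 1.14*j + 3.22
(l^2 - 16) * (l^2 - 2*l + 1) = l^4 - 2*l^3 - 15*l^2 + 32*l - 16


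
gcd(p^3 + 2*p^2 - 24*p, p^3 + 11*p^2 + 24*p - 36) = p + 6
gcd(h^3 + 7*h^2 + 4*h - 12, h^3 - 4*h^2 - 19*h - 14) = h + 2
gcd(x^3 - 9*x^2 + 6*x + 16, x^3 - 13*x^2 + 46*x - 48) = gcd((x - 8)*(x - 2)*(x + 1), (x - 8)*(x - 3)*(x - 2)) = x^2 - 10*x + 16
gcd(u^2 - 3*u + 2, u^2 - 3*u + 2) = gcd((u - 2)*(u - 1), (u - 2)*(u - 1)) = u^2 - 3*u + 2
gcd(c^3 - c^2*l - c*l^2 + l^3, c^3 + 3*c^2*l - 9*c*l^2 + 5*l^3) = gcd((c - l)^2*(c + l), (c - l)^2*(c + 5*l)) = c^2 - 2*c*l + l^2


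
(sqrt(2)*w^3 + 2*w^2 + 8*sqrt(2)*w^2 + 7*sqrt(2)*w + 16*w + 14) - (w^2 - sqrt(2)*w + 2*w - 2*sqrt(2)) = sqrt(2)*w^3 + w^2 + 8*sqrt(2)*w^2 + 8*sqrt(2)*w + 14*w + 2*sqrt(2) + 14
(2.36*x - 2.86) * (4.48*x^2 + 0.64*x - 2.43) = 10.5728*x^3 - 11.3024*x^2 - 7.5652*x + 6.9498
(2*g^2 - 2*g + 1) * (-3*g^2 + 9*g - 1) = -6*g^4 + 24*g^3 - 23*g^2 + 11*g - 1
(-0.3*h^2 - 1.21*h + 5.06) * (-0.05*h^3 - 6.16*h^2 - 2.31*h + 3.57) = 0.015*h^5 + 1.9085*h^4 + 7.8936*h^3 - 29.4455*h^2 - 16.0083*h + 18.0642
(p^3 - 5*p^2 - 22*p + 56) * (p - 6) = p^4 - 11*p^3 + 8*p^2 + 188*p - 336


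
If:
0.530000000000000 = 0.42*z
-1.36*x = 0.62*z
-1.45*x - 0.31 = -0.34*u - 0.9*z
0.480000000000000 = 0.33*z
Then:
No Solution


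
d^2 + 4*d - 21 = (d - 3)*(d + 7)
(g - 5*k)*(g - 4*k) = g^2 - 9*g*k + 20*k^2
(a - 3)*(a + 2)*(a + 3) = a^3 + 2*a^2 - 9*a - 18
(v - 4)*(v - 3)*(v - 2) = v^3 - 9*v^2 + 26*v - 24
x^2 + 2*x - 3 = (x - 1)*(x + 3)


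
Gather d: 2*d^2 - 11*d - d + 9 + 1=2*d^2 - 12*d + 10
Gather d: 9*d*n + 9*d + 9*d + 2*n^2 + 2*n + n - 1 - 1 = d*(9*n + 18) + 2*n^2 + 3*n - 2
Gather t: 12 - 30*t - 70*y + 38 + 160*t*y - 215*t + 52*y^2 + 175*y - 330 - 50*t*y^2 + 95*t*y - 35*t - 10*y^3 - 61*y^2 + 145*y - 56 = t*(-50*y^2 + 255*y - 280) - 10*y^3 - 9*y^2 + 250*y - 336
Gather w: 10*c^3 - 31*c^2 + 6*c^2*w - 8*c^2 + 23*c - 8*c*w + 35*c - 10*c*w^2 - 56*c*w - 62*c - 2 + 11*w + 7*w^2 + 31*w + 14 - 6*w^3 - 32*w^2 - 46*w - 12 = 10*c^3 - 39*c^2 - 4*c - 6*w^3 + w^2*(-10*c - 25) + w*(6*c^2 - 64*c - 4)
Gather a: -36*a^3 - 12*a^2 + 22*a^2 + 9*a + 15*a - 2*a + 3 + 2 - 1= -36*a^3 + 10*a^2 + 22*a + 4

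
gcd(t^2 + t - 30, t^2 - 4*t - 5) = t - 5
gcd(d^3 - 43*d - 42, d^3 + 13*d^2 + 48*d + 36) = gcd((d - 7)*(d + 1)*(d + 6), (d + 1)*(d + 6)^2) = d^2 + 7*d + 6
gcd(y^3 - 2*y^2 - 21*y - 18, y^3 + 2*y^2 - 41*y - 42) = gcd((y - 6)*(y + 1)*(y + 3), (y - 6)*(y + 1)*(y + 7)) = y^2 - 5*y - 6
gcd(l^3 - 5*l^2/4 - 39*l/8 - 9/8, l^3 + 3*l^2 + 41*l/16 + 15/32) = l^2 + 7*l/4 + 3/8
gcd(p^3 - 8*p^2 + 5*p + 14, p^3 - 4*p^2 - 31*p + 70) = p^2 - 9*p + 14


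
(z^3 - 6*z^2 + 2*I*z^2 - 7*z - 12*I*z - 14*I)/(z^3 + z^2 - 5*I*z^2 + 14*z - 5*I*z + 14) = (z - 7)/(z - 7*I)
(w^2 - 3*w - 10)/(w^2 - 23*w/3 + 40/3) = 3*(w + 2)/(3*w - 8)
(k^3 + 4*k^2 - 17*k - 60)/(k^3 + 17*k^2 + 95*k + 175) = (k^2 - k - 12)/(k^2 + 12*k + 35)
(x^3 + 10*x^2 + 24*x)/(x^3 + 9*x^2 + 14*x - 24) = x/(x - 1)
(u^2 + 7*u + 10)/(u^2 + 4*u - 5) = (u + 2)/(u - 1)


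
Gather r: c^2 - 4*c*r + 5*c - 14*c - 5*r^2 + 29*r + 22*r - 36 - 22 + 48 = c^2 - 9*c - 5*r^2 + r*(51 - 4*c) - 10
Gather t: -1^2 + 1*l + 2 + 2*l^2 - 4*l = 2*l^2 - 3*l + 1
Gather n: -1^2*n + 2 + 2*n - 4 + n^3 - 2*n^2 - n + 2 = n^3 - 2*n^2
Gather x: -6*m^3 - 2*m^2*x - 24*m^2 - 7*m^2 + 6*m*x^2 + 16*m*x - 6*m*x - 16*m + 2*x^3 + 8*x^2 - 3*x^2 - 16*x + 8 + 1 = -6*m^3 - 31*m^2 - 16*m + 2*x^3 + x^2*(6*m + 5) + x*(-2*m^2 + 10*m - 16) + 9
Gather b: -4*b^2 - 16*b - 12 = -4*b^2 - 16*b - 12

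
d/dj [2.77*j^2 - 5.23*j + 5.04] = 5.54*j - 5.23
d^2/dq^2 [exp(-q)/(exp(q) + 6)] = ((exp(q) + 6)^2 + (exp(q) + 6)*exp(q) + 2*exp(2*q))*exp(-q)/(exp(q) + 6)^3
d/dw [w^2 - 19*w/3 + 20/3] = 2*w - 19/3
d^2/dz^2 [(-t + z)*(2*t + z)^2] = 6*t + 6*z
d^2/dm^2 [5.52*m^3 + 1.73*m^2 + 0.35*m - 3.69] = 33.12*m + 3.46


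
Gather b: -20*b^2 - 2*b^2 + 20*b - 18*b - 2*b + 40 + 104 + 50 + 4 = 198 - 22*b^2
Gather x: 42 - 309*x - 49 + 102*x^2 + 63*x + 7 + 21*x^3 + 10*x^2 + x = 21*x^3 + 112*x^2 - 245*x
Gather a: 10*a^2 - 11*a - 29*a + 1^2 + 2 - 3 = 10*a^2 - 40*a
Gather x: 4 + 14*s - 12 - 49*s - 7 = -35*s - 15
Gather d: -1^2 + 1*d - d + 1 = 0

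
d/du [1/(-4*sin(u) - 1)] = 4*cos(u)/(4*sin(u) + 1)^2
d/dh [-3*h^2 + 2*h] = 2 - 6*h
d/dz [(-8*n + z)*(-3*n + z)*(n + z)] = 13*n^2 - 20*n*z + 3*z^2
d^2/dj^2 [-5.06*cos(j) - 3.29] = 5.06*cos(j)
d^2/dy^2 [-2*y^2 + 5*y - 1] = -4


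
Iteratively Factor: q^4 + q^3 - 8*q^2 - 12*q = (q - 3)*(q^3 + 4*q^2 + 4*q) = q*(q - 3)*(q^2 + 4*q + 4) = q*(q - 3)*(q + 2)*(q + 2)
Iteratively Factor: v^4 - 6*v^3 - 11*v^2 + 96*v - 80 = (v - 4)*(v^3 - 2*v^2 - 19*v + 20) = (v - 4)*(v - 1)*(v^2 - v - 20) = (v - 4)*(v - 1)*(v + 4)*(v - 5)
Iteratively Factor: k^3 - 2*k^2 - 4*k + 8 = (k + 2)*(k^2 - 4*k + 4) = (k - 2)*(k + 2)*(k - 2)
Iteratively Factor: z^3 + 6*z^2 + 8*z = (z + 4)*(z^2 + 2*z) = z*(z + 4)*(z + 2)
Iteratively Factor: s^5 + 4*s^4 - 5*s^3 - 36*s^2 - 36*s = (s + 2)*(s^4 + 2*s^3 - 9*s^2 - 18*s) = (s + 2)^2*(s^3 - 9*s) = (s + 2)^2*(s + 3)*(s^2 - 3*s) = (s - 3)*(s + 2)^2*(s + 3)*(s)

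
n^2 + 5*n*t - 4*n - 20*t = (n - 4)*(n + 5*t)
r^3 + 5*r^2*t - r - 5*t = (r - 1)*(r + 1)*(r + 5*t)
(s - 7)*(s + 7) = s^2 - 49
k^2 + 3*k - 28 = (k - 4)*(k + 7)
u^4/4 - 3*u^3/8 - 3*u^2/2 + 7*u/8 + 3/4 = (u/4 + 1/2)*(u - 3)*(u - 1)*(u + 1/2)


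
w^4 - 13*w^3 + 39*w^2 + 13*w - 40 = (w - 8)*(w - 5)*(w - 1)*(w + 1)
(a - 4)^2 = a^2 - 8*a + 16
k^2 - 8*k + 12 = (k - 6)*(k - 2)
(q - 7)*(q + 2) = q^2 - 5*q - 14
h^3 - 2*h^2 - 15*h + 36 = (h - 3)^2*(h + 4)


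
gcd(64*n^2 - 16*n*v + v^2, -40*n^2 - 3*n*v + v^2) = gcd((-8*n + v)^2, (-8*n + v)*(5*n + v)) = -8*n + v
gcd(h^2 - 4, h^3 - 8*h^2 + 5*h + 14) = h - 2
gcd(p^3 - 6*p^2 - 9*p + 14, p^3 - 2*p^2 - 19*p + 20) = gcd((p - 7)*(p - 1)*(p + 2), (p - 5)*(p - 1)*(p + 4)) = p - 1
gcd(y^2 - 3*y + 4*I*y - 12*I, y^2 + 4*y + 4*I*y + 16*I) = y + 4*I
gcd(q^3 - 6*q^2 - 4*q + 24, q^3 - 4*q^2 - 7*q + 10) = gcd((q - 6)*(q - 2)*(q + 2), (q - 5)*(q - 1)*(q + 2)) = q + 2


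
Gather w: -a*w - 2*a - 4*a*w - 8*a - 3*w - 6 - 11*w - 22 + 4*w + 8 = -10*a + w*(-5*a - 10) - 20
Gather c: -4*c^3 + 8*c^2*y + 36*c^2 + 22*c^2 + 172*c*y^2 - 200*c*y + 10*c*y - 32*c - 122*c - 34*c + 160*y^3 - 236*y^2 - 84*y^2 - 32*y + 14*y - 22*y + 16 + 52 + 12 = -4*c^3 + c^2*(8*y + 58) + c*(172*y^2 - 190*y - 188) + 160*y^3 - 320*y^2 - 40*y + 80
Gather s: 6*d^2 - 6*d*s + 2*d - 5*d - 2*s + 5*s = 6*d^2 - 3*d + s*(3 - 6*d)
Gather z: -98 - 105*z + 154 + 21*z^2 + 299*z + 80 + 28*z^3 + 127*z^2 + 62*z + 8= 28*z^3 + 148*z^2 + 256*z + 144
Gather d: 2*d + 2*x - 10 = 2*d + 2*x - 10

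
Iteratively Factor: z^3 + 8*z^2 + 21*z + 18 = (z + 2)*(z^2 + 6*z + 9) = (z + 2)*(z + 3)*(z + 3)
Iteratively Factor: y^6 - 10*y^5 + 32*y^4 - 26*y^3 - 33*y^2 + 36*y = (y)*(y^5 - 10*y^4 + 32*y^3 - 26*y^2 - 33*y + 36) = y*(y - 3)*(y^4 - 7*y^3 + 11*y^2 + 7*y - 12) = y*(y - 3)*(y + 1)*(y^3 - 8*y^2 + 19*y - 12) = y*(y - 3)*(y - 1)*(y + 1)*(y^2 - 7*y + 12) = y*(y - 3)^2*(y - 1)*(y + 1)*(y - 4)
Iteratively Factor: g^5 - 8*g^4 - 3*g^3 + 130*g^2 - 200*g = (g - 5)*(g^4 - 3*g^3 - 18*g^2 + 40*g) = (g - 5)^2*(g^3 + 2*g^2 - 8*g) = g*(g - 5)^2*(g^2 + 2*g - 8) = g*(g - 5)^2*(g + 4)*(g - 2)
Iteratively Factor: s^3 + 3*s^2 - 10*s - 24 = (s - 3)*(s^2 + 6*s + 8) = (s - 3)*(s + 2)*(s + 4)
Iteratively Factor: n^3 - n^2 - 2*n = (n - 2)*(n^2 + n) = (n - 2)*(n + 1)*(n)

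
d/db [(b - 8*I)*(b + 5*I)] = 2*b - 3*I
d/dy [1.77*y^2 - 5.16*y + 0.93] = 3.54*y - 5.16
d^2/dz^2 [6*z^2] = 12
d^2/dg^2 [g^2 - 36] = 2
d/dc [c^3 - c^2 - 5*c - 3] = 3*c^2 - 2*c - 5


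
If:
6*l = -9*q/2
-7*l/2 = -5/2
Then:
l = 5/7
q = -20/21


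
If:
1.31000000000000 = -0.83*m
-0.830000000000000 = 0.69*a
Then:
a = -1.20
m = -1.58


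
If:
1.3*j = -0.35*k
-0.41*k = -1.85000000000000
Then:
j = -1.21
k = 4.51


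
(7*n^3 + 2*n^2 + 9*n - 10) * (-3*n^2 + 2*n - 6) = -21*n^5 + 8*n^4 - 65*n^3 + 36*n^2 - 74*n + 60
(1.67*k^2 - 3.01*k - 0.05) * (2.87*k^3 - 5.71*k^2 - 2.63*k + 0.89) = 4.7929*k^5 - 18.1744*k^4 + 12.6515*k^3 + 9.6881*k^2 - 2.5474*k - 0.0445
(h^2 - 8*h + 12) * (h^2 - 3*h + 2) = h^4 - 11*h^3 + 38*h^2 - 52*h + 24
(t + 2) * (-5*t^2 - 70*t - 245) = -5*t^3 - 80*t^2 - 385*t - 490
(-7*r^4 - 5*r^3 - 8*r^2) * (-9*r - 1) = 63*r^5 + 52*r^4 + 77*r^3 + 8*r^2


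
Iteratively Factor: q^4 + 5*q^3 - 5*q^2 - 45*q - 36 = (q + 1)*(q^3 + 4*q^2 - 9*q - 36) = (q - 3)*(q + 1)*(q^2 + 7*q + 12) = (q - 3)*(q + 1)*(q + 4)*(q + 3)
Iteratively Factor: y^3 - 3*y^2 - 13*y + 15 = (y - 1)*(y^2 - 2*y - 15) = (y - 5)*(y - 1)*(y + 3)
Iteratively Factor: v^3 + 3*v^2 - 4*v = (v)*(v^2 + 3*v - 4) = v*(v + 4)*(v - 1)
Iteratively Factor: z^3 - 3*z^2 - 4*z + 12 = (z - 3)*(z^2 - 4) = (z - 3)*(z - 2)*(z + 2)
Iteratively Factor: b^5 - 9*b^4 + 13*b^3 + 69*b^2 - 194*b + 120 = (b - 2)*(b^4 - 7*b^3 - b^2 + 67*b - 60) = (b - 2)*(b + 3)*(b^3 - 10*b^2 + 29*b - 20) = (b - 4)*(b - 2)*(b + 3)*(b^2 - 6*b + 5) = (b - 5)*(b - 4)*(b - 2)*(b + 3)*(b - 1)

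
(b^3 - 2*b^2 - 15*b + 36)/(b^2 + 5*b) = (b^3 - 2*b^2 - 15*b + 36)/(b*(b + 5))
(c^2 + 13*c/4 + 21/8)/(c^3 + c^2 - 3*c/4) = (4*c + 7)/(2*c*(2*c - 1))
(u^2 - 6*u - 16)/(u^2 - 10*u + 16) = (u + 2)/(u - 2)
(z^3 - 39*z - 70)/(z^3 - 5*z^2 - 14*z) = (z + 5)/z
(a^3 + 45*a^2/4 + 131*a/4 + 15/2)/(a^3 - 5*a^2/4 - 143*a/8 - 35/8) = 2*(a^2 + 11*a + 30)/(2*a^2 - 3*a - 35)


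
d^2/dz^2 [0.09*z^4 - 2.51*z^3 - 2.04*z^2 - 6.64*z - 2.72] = 1.08*z^2 - 15.06*z - 4.08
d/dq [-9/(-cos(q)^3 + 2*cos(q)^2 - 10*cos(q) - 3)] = 9*(3*cos(q)^2 - 4*cos(q) + 10)*sin(q)/(cos(q)^3 - 2*cos(q)^2 + 10*cos(q) + 3)^2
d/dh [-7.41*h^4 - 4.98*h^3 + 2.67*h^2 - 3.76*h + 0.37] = -29.64*h^3 - 14.94*h^2 + 5.34*h - 3.76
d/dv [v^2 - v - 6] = 2*v - 1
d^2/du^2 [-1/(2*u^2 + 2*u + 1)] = 4*(2*u^2 + 2*u - 2*(2*u + 1)^2 + 1)/(2*u^2 + 2*u + 1)^3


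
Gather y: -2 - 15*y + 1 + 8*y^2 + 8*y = 8*y^2 - 7*y - 1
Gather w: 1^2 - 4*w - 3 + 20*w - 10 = 16*w - 12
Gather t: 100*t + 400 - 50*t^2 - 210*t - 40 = -50*t^2 - 110*t + 360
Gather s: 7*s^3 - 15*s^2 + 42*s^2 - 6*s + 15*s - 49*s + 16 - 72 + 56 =7*s^3 + 27*s^2 - 40*s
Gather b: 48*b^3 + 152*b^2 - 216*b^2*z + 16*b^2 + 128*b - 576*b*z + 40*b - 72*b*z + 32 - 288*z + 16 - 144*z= 48*b^3 + b^2*(168 - 216*z) + b*(168 - 648*z) - 432*z + 48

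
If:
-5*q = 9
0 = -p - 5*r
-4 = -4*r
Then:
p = -5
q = -9/5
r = 1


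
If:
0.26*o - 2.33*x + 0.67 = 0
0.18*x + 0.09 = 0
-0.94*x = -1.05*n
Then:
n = -0.45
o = -7.06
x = -0.50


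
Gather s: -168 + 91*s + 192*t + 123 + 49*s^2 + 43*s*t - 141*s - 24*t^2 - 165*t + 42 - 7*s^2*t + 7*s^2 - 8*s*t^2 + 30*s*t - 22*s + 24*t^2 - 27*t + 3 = s^2*(56 - 7*t) + s*(-8*t^2 + 73*t - 72)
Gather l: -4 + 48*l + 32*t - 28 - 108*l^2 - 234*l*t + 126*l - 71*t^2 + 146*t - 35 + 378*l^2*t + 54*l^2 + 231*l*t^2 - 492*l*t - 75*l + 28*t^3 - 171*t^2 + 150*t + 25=l^2*(378*t - 54) + l*(231*t^2 - 726*t + 99) + 28*t^3 - 242*t^2 + 328*t - 42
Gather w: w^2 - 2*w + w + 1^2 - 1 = w^2 - w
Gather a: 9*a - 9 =9*a - 9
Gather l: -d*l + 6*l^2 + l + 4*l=6*l^2 + l*(5 - d)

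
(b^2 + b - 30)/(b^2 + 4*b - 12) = (b - 5)/(b - 2)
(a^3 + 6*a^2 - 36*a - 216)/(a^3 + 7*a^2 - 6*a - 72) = (a^2 - 36)/(a^2 + a - 12)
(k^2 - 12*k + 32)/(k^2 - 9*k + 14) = (k^2 - 12*k + 32)/(k^2 - 9*k + 14)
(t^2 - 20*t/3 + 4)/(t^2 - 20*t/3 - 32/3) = (-3*t^2 + 20*t - 12)/(-3*t^2 + 20*t + 32)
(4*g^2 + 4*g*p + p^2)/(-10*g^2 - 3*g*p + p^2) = (2*g + p)/(-5*g + p)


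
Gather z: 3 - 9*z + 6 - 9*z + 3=12 - 18*z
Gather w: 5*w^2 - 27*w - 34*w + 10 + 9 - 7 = 5*w^2 - 61*w + 12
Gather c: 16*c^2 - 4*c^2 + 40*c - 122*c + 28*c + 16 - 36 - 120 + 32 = 12*c^2 - 54*c - 108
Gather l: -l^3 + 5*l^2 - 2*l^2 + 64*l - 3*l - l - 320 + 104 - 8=-l^3 + 3*l^2 + 60*l - 224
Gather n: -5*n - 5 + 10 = 5 - 5*n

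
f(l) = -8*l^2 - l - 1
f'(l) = -16*l - 1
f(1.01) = -10.17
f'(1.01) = -17.16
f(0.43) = -2.91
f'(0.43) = -7.88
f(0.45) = -3.07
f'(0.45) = -8.20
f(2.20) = -41.92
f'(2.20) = -36.20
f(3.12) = -82.00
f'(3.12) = -50.92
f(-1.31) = -13.42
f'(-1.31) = 19.96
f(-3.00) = -70.00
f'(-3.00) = 47.00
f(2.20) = -41.92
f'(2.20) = -36.20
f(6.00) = -295.00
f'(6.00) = -97.00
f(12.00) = -1165.00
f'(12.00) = -193.00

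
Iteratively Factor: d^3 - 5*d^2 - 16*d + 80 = (d + 4)*(d^2 - 9*d + 20) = (d - 4)*(d + 4)*(d - 5)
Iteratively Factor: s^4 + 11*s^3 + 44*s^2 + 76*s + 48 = (s + 2)*(s^3 + 9*s^2 + 26*s + 24) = (s + 2)*(s + 3)*(s^2 + 6*s + 8) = (s + 2)*(s + 3)*(s + 4)*(s + 2)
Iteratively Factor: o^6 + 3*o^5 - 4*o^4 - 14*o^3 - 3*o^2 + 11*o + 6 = (o + 3)*(o^5 - 4*o^3 - 2*o^2 + 3*o + 2) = (o - 2)*(o + 3)*(o^4 + 2*o^3 - 2*o - 1) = (o - 2)*(o - 1)*(o + 3)*(o^3 + 3*o^2 + 3*o + 1) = (o - 2)*(o - 1)*(o + 1)*(o + 3)*(o^2 + 2*o + 1) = (o - 2)*(o - 1)*(o + 1)^2*(o + 3)*(o + 1)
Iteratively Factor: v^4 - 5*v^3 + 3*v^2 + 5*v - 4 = (v + 1)*(v^3 - 6*v^2 + 9*v - 4) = (v - 1)*(v + 1)*(v^2 - 5*v + 4) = (v - 1)^2*(v + 1)*(v - 4)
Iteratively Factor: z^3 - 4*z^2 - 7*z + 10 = (z - 1)*(z^2 - 3*z - 10) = (z - 1)*(z + 2)*(z - 5)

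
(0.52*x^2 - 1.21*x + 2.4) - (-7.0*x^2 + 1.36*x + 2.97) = 7.52*x^2 - 2.57*x - 0.57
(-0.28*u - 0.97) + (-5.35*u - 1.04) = -5.63*u - 2.01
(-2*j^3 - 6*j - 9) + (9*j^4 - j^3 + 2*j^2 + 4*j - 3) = 9*j^4 - 3*j^3 + 2*j^2 - 2*j - 12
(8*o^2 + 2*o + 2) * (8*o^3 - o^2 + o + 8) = 64*o^5 + 8*o^4 + 22*o^3 + 64*o^2 + 18*o + 16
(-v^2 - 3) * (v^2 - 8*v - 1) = -v^4 + 8*v^3 - 2*v^2 + 24*v + 3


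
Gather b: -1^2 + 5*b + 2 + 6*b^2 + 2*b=6*b^2 + 7*b + 1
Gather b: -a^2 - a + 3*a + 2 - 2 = -a^2 + 2*a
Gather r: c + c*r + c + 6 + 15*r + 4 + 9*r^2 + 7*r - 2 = 2*c + 9*r^2 + r*(c + 22) + 8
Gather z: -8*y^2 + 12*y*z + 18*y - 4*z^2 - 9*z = -8*y^2 + 18*y - 4*z^2 + z*(12*y - 9)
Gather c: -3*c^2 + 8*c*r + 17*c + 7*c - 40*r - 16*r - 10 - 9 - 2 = -3*c^2 + c*(8*r + 24) - 56*r - 21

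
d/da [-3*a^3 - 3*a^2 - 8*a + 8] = -9*a^2 - 6*a - 8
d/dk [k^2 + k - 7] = 2*k + 1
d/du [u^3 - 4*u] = 3*u^2 - 4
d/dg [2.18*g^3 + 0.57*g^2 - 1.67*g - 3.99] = 6.54*g^2 + 1.14*g - 1.67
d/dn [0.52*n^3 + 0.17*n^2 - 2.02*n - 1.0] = 1.56*n^2 + 0.34*n - 2.02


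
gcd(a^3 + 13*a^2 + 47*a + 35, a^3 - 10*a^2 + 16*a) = 1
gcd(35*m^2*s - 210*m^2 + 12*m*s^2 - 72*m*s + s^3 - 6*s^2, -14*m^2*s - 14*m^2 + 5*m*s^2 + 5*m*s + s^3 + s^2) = 7*m + s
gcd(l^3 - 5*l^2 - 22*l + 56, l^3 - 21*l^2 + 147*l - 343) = l - 7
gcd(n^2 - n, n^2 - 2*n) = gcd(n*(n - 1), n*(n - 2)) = n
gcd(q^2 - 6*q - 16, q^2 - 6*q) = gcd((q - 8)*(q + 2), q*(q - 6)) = 1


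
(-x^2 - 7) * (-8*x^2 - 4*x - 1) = 8*x^4 + 4*x^3 + 57*x^2 + 28*x + 7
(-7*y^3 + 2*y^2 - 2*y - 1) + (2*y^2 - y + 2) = -7*y^3 + 4*y^2 - 3*y + 1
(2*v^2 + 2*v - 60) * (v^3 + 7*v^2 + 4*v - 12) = 2*v^5 + 16*v^4 - 38*v^3 - 436*v^2 - 264*v + 720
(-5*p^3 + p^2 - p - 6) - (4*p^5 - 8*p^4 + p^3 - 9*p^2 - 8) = -4*p^5 + 8*p^4 - 6*p^3 + 10*p^2 - p + 2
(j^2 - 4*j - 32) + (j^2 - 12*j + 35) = 2*j^2 - 16*j + 3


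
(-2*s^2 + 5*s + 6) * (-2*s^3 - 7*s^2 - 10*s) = 4*s^5 + 4*s^4 - 27*s^3 - 92*s^2 - 60*s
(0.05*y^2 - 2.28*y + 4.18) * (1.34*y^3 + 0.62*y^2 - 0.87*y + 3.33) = 0.067*y^5 - 3.0242*y^4 + 4.1441*y^3 + 4.7417*y^2 - 11.229*y + 13.9194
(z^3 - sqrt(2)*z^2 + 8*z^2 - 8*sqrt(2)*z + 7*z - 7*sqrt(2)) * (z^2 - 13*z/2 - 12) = z^5 - sqrt(2)*z^4 + 3*z^4/2 - 57*z^3 - 3*sqrt(2)*z^3/2 - 283*z^2/2 + 57*sqrt(2)*z^2 - 84*z + 283*sqrt(2)*z/2 + 84*sqrt(2)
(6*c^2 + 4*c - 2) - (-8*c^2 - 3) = 14*c^2 + 4*c + 1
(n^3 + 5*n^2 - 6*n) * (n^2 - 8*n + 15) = n^5 - 3*n^4 - 31*n^3 + 123*n^2 - 90*n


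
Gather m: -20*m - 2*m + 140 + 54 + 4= 198 - 22*m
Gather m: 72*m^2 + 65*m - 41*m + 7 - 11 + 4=72*m^2 + 24*m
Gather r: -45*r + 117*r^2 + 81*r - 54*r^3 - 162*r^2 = -54*r^3 - 45*r^2 + 36*r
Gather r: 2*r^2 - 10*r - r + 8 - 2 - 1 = 2*r^2 - 11*r + 5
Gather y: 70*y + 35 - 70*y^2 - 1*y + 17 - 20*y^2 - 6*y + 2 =-90*y^2 + 63*y + 54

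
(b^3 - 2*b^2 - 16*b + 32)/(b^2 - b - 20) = (b^2 - 6*b + 8)/(b - 5)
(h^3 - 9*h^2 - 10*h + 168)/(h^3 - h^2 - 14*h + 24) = (h^2 - 13*h + 42)/(h^2 - 5*h + 6)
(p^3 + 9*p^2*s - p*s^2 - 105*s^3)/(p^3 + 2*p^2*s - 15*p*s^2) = (p + 7*s)/p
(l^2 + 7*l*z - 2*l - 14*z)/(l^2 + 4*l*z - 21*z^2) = (2 - l)/(-l + 3*z)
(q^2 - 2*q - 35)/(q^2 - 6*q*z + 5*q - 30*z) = (7 - q)/(-q + 6*z)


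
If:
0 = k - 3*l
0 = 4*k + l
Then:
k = 0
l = 0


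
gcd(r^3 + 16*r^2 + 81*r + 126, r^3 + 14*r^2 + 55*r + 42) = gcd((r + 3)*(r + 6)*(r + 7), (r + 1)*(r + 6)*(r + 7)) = r^2 + 13*r + 42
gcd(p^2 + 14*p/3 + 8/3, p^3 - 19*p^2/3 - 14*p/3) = p + 2/3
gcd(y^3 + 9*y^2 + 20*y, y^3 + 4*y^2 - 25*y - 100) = y^2 + 9*y + 20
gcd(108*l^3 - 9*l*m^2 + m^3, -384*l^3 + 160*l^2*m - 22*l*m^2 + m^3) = 6*l - m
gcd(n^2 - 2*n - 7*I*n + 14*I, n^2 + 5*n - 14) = n - 2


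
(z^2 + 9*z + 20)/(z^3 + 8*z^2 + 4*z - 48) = (z + 5)/(z^2 + 4*z - 12)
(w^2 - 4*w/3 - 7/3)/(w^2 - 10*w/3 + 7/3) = (w + 1)/(w - 1)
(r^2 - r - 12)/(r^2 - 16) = (r + 3)/(r + 4)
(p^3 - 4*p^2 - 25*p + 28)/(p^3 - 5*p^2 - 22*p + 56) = (p - 1)/(p - 2)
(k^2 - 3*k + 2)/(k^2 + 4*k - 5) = (k - 2)/(k + 5)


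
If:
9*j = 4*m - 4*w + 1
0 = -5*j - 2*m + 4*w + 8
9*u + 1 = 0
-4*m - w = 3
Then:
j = 77/131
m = -101/262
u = -1/9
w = -191/131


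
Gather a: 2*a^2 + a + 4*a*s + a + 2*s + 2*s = 2*a^2 + a*(4*s + 2) + 4*s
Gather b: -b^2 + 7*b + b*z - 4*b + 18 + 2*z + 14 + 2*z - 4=-b^2 + b*(z + 3) + 4*z + 28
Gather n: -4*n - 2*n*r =n*(-2*r - 4)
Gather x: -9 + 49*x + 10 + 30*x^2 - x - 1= 30*x^2 + 48*x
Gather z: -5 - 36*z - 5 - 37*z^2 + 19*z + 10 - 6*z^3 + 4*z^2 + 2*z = -6*z^3 - 33*z^2 - 15*z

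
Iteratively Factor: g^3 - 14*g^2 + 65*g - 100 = (g - 5)*(g^2 - 9*g + 20) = (g - 5)*(g - 4)*(g - 5)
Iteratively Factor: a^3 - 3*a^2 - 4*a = (a - 4)*(a^2 + a) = (a - 4)*(a + 1)*(a)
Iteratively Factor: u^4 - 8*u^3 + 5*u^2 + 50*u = (u - 5)*(u^3 - 3*u^2 - 10*u) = (u - 5)*(u + 2)*(u^2 - 5*u) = (u - 5)^2*(u + 2)*(u)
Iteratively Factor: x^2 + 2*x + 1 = (x + 1)*(x + 1)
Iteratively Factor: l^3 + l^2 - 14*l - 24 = (l - 4)*(l^2 + 5*l + 6) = (l - 4)*(l + 2)*(l + 3)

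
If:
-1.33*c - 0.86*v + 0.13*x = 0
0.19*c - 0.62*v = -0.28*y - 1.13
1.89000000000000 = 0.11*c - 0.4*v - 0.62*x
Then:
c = -0.267051732961305*y - 1.3260177256533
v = 0.369774468931213*y + 1.41622037439657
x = -0.285944319674562*y - 4.19733887029111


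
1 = 1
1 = 1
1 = 1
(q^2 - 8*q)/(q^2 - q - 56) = q/(q + 7)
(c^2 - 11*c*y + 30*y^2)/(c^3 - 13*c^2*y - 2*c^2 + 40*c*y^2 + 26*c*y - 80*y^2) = (-c + 6*y)/(-c^2 + 8*c*y + 2*c - 16*y)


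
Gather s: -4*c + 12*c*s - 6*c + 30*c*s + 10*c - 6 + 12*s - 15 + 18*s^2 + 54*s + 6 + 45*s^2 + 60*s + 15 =63*s^2 + s*(42*c + 126)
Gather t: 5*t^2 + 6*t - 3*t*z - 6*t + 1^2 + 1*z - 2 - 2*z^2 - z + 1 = 5*t^2 - 3*t*z - 2*z^2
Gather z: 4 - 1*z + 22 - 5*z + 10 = 36 - 6*z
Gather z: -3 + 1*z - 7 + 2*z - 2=3*z - 12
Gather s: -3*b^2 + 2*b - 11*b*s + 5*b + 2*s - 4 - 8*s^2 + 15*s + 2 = -3*b^2 + 7*b - 8*s^2 + s*(17 - 11*b) - 2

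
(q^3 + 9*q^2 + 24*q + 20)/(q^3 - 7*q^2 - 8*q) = (q^3 + 9*q^2 + 24*q + 20)/(q*(q^2 - 7*q - 8))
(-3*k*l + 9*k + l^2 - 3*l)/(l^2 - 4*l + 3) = (-3*k + l)/(l - 1)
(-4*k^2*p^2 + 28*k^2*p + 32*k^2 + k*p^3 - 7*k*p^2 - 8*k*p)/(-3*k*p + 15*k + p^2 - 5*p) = k*(4*k*p^2 - 28*k*p - 32*k - p^3 + 7*p^2 + 8*p)/(3*k*p - 15*k - p^2 + 5*p)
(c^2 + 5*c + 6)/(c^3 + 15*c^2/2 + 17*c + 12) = 2*(c + 3)/(2*c^2 + 11*c + 12)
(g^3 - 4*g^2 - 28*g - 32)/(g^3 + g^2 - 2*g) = (g^2 - 6*g - 16)/(g*(g - 1))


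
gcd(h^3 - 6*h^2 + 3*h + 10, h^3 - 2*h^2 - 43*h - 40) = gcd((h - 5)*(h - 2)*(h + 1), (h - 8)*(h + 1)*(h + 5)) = h + 1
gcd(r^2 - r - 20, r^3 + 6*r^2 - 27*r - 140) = r^2 - r - 20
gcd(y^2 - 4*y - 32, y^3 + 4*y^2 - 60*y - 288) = y - 8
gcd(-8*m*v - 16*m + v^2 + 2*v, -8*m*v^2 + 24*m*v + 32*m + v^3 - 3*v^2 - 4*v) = -8*m + v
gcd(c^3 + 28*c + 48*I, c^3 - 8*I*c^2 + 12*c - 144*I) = c^2 - 2*I*c + 24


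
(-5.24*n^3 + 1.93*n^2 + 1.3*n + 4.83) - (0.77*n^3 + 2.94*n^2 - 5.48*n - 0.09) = -6.01*n^3 - 1.01*n^2 + 6.78*n + 4.92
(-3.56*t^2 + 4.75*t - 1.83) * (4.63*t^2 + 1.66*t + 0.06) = -16.4828*t^4 + 16.0829*t^3 - 0.801500000000001*t^2 - 2.7528*t - 0.1098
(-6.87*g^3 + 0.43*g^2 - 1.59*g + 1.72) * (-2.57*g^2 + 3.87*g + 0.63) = 17.6559*g^5 - 27.692*g^4 + 1.4223*g^3 - 10.3028*g^2 + 5.6547*g + 1.0836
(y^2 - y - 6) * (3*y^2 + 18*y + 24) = 3*y^4 + 15*y^3 - 12*y^2 - 132*y - 144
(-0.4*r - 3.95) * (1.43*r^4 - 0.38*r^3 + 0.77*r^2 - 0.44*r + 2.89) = -0.572*r^5 - 5.4965*r^4 + 1.193*r^3 - 2.8655*r^2 + 0.582*r - 11.4155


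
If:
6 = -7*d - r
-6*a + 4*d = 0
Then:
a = -2*r/21 - 4/7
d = -r/7 - 6/7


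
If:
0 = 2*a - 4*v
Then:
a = 2*v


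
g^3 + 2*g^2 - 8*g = g*(g - 2)*(g + 4)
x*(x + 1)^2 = x^3 + 2*x^2 + x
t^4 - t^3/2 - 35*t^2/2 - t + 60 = (t - 4)*(t - 2)*(t + 5/2)*(t + 3)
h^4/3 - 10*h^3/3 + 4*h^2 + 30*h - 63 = (h/3 + 1)*(h - 7)*(h - 3)^2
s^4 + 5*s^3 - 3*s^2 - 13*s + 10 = (s - 1)^2*(s + 2)*(s + 5)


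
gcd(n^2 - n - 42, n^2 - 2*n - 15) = 1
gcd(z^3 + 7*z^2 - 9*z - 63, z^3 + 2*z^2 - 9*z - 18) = z^2 - 9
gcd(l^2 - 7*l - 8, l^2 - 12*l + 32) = l - 8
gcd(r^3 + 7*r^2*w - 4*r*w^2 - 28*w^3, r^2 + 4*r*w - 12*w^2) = r - 2*w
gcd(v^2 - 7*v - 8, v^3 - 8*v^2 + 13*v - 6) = 1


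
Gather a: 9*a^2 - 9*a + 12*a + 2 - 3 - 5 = 9*a^2 + 3*a - 6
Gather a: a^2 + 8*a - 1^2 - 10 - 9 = a^2 + 8*a - 20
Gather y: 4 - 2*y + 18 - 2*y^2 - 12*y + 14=-2*y^2 - 14*y + 36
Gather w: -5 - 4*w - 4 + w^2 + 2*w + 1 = w^2 - 2*w - 8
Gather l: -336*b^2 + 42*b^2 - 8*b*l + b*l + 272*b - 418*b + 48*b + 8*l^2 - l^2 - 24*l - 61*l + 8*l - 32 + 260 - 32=-294*b^2 - 98*b + 7*l^2 + l*(-7*b - 77) + 196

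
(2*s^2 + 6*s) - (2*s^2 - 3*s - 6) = 9*s + 6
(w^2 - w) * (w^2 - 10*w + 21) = w^4 - 11*w^3 + 31*w^2 - 21*w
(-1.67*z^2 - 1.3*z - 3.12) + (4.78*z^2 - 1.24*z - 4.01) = 3.11*z^2 - 2.54*z - 7.13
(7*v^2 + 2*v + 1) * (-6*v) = -42*v^3 - 12*v^2 - 6*v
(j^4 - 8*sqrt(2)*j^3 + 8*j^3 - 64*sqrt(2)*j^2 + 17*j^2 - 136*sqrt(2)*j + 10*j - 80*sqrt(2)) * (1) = j^4 - 8*sqrt(2)*j^3 + 8*j^3 - 64*sqrt(2)*j^2 + 17*j^2 - 136*sqrt(2)*j + 10*j - 80*sqrt(2)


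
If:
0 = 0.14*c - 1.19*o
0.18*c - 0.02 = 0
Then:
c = 0.11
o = 0.01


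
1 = 1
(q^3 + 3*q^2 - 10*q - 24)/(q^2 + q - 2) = (q^2 + q - 12)/(q - 1)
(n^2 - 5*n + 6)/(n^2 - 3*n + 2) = (n - 3)/(n - 1)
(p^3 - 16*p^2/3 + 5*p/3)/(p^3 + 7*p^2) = (3*p^2 - 16*p + 5)/(3*p*(p + 7))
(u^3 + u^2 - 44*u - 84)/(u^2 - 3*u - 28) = (u^2 + 8*u + 12)/(u + 4)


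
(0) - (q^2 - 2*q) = -q^2 + 2*q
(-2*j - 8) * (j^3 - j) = -2*j^4 - 8*j^3 + 2*j^2 + 8*j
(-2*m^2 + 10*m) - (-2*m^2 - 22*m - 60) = 32*m + 60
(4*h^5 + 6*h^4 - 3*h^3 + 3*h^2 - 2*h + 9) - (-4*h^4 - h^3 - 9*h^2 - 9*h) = 4*h^5 + 10*h^4 - 2*h^3 + 12*h^2 + 7*h + 9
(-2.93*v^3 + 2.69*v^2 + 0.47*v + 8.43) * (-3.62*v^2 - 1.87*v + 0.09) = 10.6066*v^5 - 4.2587*v^4 - 6.9954*v^3 - 31.1534*v^2 - 15.7218*v + 0.7587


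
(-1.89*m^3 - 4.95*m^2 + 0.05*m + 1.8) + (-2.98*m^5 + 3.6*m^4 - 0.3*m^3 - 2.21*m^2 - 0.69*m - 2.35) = -2.98*m^5 + 3.6*m^4 - 2.19*m^3 - 7.16*m^2 - 0.64*m - 0.55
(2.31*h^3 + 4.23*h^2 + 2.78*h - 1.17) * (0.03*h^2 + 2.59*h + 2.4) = 0.0693*h^5 + 6.1098*h^4 + 16.5831*h^3 + 17.3171*h^2 + 3.6417*h - 2.808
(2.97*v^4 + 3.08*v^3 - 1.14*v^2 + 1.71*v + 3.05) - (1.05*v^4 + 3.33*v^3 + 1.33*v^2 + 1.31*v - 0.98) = 1.92*v^4 - 0.25*v^3 - 2.47*v^2 + 0.4*v + 4.03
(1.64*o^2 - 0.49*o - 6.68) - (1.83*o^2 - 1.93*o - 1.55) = -0.19*o^2 + 1.44*o - 5.13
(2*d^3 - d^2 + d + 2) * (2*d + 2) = 4*d^4 + 2*d^3 + 6*d + 4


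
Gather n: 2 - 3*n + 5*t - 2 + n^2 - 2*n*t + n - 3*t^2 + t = n^2 + n*(-2*t - 2) - 3*t^2 + 6*t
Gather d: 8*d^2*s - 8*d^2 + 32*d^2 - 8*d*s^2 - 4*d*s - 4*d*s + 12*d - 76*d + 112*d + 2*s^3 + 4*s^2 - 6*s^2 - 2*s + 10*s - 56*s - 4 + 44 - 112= d^2*(8*s + 24) + d*(-8*s^2 - 8*s + 48) + 2*s^3 - 2*s^2 - 48*s - 72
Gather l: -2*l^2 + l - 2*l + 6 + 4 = -2*l^2 - l + 10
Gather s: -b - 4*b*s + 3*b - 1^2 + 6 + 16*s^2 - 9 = -4*b*s + 2*b + 16*s^2 - 4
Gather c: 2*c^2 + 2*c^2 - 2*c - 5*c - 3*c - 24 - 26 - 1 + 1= 4*c^2 - 10*c - 50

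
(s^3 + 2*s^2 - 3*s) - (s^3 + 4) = 2*s^2 - 3*s - 4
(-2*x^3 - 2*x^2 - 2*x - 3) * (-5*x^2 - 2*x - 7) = 10*x^5 + 14*x^4 + 28*x^3 + 33*x^2 + 20*x + 21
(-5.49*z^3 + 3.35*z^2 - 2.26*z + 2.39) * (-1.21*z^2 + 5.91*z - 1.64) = 6.6429*z^5 - 36.4994*z^4 + 31.5367*z^3 - 21.7425*z^2 + 17.8313*z - 3.9196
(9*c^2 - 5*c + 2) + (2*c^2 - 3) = 11*c^2 - 5*c - 1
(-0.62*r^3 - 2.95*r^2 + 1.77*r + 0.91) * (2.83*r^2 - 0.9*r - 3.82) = -1.7546*r^5 - 7.7905*r^4 + 10.0325*r^3 + 12.2513*r^2 - 7.5804*r - 3.4762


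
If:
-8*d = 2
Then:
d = -1/4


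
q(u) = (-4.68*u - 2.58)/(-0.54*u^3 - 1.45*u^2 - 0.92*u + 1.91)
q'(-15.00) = 0.01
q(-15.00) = 0.04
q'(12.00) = -0.01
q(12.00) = 0.05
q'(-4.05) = 0.56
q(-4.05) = 0.92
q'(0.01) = -3.15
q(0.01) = -1.38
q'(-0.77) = -2.42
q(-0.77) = 0.51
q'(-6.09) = 0.13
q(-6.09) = 0.34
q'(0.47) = -14.66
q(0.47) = -4.34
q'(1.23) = -7.94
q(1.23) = 3.44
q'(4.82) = -0.09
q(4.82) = 0.26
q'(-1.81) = -0.91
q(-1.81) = 2.91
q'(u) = (-4.68*u - 2.58)*(1.62*u^2 + 2.9*u + 0.92)/(-0.54*u^3 - 1.45*u^2 - 0.92*u + 1.91)^2 - 4.68/(-0.54*u^3 - 1.45*u^2 - 0.92*u + 1.91) = (2.5272*u^3 + 6.786*u^2 + 4.3056*u - (4.68*u + 2.58)*(1.62*u^2 + 2.9*u + 0.92) - 8.9388)/(0.54*u^3 + 1.45*u^2 + 0.92*u - 1.91)^2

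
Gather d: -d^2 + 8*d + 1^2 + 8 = -d^2 + 8*d + 9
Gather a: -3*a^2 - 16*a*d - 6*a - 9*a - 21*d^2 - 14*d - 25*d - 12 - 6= -3*a^2 + a*(-16*d - 15) - 21*d^2 - 39*d - 18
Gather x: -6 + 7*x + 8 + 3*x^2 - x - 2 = 3*x^2 + 6*x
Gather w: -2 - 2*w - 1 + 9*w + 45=7*w + 42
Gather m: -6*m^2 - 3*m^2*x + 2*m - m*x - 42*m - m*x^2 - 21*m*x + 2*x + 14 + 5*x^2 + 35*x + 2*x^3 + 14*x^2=m^2*(-3*x - 6) + m*(-x^2 - 22*x - 40) + 2*x^3 + 19*x^2 + 37*x + 14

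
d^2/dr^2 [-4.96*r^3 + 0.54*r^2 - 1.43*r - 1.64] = 1.08 - 29.76*r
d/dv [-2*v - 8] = -2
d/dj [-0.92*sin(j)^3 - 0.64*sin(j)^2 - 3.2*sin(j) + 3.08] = (-1.28*sin(j) + 1.38*cos(2*j) - 4.58)*cos(j)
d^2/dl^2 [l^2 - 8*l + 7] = 2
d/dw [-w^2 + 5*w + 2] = 5 - 2*w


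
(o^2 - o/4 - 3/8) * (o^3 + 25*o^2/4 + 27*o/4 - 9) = o^5 + 6*o^4 + 77*o^3/16 - 417*o^2/32 - 9*o/32 + 27/8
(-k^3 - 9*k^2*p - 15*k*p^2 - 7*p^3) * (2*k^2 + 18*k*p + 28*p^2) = -2*k^5 - 36*k^4*p - 220*k^3*p^2 - 536*k^2*p^3 - 546*k*p^4 - 196*p^5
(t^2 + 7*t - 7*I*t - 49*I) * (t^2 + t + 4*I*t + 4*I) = t^4 + 8*t^3 - 3*I*t^3 + 35*t^2 - 24*I*t^2 + 224*t - 21*I*t + 196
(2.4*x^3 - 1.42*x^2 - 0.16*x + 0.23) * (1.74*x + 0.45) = 4.176*x^4 - 1.3908*x^3 - 0.9174*x^2 + 0.3282*x + 0.1035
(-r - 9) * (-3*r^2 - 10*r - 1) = 3*r^3 + 37*r^2 + 91*r + 9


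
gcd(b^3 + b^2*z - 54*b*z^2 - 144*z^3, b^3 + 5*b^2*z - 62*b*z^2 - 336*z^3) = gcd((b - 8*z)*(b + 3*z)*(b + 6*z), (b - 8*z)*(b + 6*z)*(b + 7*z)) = -b^2 + 2*b*z + 48*z^2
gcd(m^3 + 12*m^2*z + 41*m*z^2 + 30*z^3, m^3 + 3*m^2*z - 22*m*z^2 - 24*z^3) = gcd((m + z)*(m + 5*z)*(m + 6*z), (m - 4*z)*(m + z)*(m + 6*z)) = m^2 + 7*m*z + 6*z^2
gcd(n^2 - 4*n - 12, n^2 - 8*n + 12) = n - 6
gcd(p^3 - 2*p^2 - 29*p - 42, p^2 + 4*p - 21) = 1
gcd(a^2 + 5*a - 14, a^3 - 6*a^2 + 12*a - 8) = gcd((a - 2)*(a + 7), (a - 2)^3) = a - 2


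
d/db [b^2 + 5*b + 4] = 2*b + 5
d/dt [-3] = 0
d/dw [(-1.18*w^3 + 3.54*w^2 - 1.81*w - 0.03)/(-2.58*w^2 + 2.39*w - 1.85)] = (3.0444*w^4 - 5.6404*w^3 + 10.3398*w^2 - 13.2528*w + 3.4202)/(6.6564*w^4 - 12.3324*w^3 + 15.2581*w^2 - 8.843*w + 3.4225)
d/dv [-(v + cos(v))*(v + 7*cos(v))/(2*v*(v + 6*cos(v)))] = (v^3*sin(v) + 7*v^2*sin(2*v)/2 + v^2*cos(v) + 21*v*sin(v)*cos(v)^2 + 7*v*cos(v)^2 + 21*cos(v)^3)/(v^2*(v + 6*cos(v))^2)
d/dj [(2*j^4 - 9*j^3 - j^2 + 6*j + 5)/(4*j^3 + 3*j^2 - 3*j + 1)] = (8*j^6 + 12*j^5 - 41*j^4 + 14*j^3 - 102*j^2 - 32*j + 21)/(16*j^6 + 24*j^5 - 15*j^4 - 10*j^3 + 15*j^2 - 6*j + 1)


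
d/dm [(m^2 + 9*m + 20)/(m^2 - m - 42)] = 2*(-5*m^2 - 62*m - 179)/(m^4 - 2*m^3 - 83*m^2 + 84*m + 1764)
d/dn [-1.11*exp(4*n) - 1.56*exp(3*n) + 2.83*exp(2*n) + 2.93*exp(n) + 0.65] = (-4.44*exp(3*n) - 4.68*exp(2*n) + 5.66*exp(n) + 2.93)*exp(n)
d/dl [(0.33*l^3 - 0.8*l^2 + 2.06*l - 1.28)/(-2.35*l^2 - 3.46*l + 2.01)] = (-0.7755*l^4 - 2.2836*l^3 + 9.5989*l^2 - 9.232*l - 0.2882)/(5.5225*l^4 + 16.262*l^3 + 2.5246*l^2 - 13.9092*l + 4.0401)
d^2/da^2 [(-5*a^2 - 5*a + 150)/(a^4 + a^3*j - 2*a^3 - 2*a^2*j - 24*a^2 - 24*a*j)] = 10*(a^2*(-a^3 - a^2*j + 2*a^2 + 2*a*j + 24*a + 24*j)^2 - a*((2*a + 1)*(-4*a^3 - 3*a^2*j + 6*a^2 + 4*a*j + 48*a + 24*j) + (a^2 + a - 30)*(-6*a^2 - 3*a*j + 6*a + 2*j + 24))*(-a^3 - a^2*j + 2*a^2 + 2*a*j + 24*a + 24*j) + (a^2 + a - 30)*(-4*a^3 - 3*a^2*j + 6*a^2 + 4*a*j + 48*a + 24*j)^2)/(a^3*(-a^3 - a^2*j + 2*a^2 + 2*a*j + 24*a + 24*j)^3)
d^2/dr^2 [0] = 0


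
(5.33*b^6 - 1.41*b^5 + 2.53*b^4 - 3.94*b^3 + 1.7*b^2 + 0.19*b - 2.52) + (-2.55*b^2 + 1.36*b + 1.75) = 5.33*b^6 - 1.41*b^5 + 2.53*b^4 - 3.94*b^3 - 0.85*b^2 + 1.55*b - 0.77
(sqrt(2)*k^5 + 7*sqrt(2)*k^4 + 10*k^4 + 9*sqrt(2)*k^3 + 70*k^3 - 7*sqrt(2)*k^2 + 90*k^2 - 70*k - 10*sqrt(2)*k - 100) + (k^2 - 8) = sqrt(2)*k^5 + 7*sqrt(2)*k^4 + 10*k^4 + 9*sqrt(2)*k^3 + 70*k^3 - 7*sqrt(2)*k^2 + 91*k^2 - 70*k - 10*sqrt(2)*k - 108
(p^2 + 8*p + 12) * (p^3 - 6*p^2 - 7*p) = p^5 + 2*p^4 - 43*p^3 - 128*p^2 - 84*p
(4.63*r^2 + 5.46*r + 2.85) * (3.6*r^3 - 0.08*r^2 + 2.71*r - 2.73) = 16.668*r^5 + 19.2856*r^4 + 22.3705*r^3 + 1.9287*r^2 - 7.1823*r - 7.7805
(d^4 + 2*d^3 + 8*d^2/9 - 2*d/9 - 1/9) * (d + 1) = d^5 + 3*d^4 + 26*d^3/9 + 2*d^2/3 - d/3 - 1/9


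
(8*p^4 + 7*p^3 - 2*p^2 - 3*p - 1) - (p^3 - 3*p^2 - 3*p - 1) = 8*p^4 + 6*p^3 + p^2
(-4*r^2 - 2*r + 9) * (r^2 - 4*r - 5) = -4*r^4 + 14*r^3 + 37*r^2 - 26*r - 45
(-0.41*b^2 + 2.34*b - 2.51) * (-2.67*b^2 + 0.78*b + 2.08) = 1.0947*b^4 - 6.5676*b^3 + 7.6741*b^2 + 2.9094*b - 5.2208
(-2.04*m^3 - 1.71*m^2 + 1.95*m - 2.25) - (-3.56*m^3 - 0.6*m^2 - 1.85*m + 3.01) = 1.52*m^3 - 1.11*m^2 + 3.8*m - 5.26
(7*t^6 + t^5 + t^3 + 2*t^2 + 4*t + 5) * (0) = 0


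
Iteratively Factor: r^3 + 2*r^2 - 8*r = (r - 2)*(r^2 + 4*r) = r*(r - 2)*(r + 4)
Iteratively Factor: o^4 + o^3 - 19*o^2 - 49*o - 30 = (o - 5)*(o^3 + 6*o^2 + 11*o + 6) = (o - 5)*(o + 3)*(o^2 + 3*o + 2) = (o - 5)*(o + 2)*(o + 3)*(o + 1)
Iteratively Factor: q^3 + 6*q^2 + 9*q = (q + 3)*(q^2 + 3*q) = q*(q + 3)*(q + 3)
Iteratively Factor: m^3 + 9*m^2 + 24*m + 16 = (m + 1)*(m^2 + 8*m + 16) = (m + 1)*(m + 4)*(m + 4)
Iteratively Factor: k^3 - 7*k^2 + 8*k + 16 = (k - 4)*(k^2 - 3*k - 4) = (k - 4)^2*(k + 1)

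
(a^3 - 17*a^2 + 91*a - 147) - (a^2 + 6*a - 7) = a^3 - 18*a^2 + 85*a - 140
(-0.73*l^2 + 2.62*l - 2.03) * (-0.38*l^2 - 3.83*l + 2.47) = 0.2774*l^4 + 1.8003*l^3 - 11.0663*l^2 + 14.2463*l - 5.0141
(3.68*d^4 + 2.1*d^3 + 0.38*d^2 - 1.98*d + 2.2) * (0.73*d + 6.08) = 2.6864*d^5 + 23.9074*d^4 + 13.0454*d^3 + 0.865*d^2 - 10.4324*d + 13.376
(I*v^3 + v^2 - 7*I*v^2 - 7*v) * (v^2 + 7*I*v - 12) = I*v^5 - 6*v^4 - 7*I*v^4 + 42*v^3 - 5*I*v^3 - 12*v^2 + 35*I*v^2 + 84*v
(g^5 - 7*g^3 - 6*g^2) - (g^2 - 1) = g^5 - 7*g^3 - 7*g^2 + 1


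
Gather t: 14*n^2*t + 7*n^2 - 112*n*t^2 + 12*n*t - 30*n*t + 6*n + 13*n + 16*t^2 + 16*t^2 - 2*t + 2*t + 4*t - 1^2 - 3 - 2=7*n^2 + 19*n + t^2*(32 - 112*n) + t*(14*n^2 - 18*n + 4) - 6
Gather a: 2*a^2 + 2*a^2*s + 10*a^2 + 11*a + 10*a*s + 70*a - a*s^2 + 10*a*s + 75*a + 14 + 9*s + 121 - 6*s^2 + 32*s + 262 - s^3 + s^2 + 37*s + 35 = a^2*(2*s + 12) + a*(-s^2 + 20*s + 156) - s^3 - 5*s^2 + 78*s + 432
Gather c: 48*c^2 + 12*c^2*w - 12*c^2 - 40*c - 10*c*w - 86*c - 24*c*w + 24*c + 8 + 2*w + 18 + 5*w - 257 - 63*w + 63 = c^2*(12*w + 36) + c*(-34*w - 102) - 56*w - 168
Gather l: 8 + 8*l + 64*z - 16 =8*l + 64*z - 8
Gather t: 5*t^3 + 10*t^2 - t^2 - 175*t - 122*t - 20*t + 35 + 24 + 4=5*t^3 + 9*t^2 - 317*t + 63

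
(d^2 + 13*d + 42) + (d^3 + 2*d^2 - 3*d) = d^3 + 3*d^2 + 10*d + 42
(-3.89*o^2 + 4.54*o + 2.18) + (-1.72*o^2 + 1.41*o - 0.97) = -5.61*o^2 + 5.95*o + 1.21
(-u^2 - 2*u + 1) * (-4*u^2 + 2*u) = 4*u^4 + 6*u^3 - 8*u^2 + 2*u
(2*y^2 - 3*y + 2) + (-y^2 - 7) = y^2 - 3*y - 5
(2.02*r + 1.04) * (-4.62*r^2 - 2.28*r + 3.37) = -9.3324*r^3 - 9.4104*r^2 + 4.4362*r + 3.5048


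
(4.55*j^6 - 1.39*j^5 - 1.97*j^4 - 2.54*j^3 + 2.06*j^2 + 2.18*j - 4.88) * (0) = 0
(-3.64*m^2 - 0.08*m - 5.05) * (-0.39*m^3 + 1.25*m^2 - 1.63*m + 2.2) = 1.4196*m^5 - 4.5188*m^4 + 7.8027*m^3 - 14.1901*m^2 + 8.0555*m - 11.11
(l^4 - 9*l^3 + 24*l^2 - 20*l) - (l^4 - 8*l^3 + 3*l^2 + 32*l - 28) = -l^3 + 21*l^2 - 52*l + 28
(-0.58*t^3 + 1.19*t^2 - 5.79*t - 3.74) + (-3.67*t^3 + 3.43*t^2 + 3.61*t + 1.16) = -4.25*t^3 + 4.62*t^2 - 2.18*t - 2.58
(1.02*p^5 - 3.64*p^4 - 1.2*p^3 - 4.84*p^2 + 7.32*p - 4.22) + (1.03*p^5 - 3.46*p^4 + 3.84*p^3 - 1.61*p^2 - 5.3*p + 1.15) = 2.05*p^5 - 7.1*p^4 + 2.64*p^3 - 6.45*p^2 + 2.02*p - 3.07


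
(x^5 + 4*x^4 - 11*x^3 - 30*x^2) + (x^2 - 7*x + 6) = x^5 + 4*x^4 - 11*x^3 - 29*x^2 - 7*x + 6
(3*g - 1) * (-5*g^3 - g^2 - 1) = -15*g^4 + 2*g^3 + g^2 - 3*g + 1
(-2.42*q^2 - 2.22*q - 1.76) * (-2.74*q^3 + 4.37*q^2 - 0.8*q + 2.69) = 6.6308*q^5 - 4.4926*q^4 - 2.943*q^3 - 12.425*q^2 - 4.5638*q - 4.7344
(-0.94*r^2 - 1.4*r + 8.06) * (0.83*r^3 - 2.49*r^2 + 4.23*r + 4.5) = -0.7802*r^5 + 1.1786*r^4 + 6.1996*r^3 - 30.2214*r^2 + 27.7938*r + 36.27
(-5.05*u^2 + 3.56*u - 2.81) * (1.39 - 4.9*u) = 24.745*u^3 - 24.4635*u^2 + 18.7174*u - 3.9059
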